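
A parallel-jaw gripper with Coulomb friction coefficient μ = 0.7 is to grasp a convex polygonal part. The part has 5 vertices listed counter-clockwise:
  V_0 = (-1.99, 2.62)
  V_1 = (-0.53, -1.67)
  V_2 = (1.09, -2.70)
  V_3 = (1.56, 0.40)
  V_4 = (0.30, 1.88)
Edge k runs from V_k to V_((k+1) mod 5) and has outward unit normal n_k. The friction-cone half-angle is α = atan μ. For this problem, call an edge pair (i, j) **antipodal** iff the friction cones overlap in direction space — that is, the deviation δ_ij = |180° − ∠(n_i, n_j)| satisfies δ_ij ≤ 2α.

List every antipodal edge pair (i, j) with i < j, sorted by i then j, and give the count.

count = 6; pairs: (0,2), (0,3), (0,4), (1,2), (1,3), (1,4)

α = atan 0.7 = 34.99°;  2α = 69.98°
n_0 = (-0.9467, -0.3222)
n_1 = (-0.5365, -0.8439)
n_2 = (+0.9887, -0.1499)
n_3 = (+0.7614, +0.6482)
n_4 = (+0.3075, +0.9516)
  (0,1): δ = 141.24°  ·
  (0,2): δ = 27.42°  ✓
  (0,3): δ = 21.61°  ✓
  (0,4): δ = 53.30°  ✓
  (1,2): δ = 66.17°  ✓
  (1,3): δ = 17.14°  ✓
  (1,4): δ = 14.54°  ✓
  (2,3): δ = 130.97°  ·
  (2,4): δ = 99.29°  ·
  (3,4): δ = 148.32°  ·
antipodal pairs: 6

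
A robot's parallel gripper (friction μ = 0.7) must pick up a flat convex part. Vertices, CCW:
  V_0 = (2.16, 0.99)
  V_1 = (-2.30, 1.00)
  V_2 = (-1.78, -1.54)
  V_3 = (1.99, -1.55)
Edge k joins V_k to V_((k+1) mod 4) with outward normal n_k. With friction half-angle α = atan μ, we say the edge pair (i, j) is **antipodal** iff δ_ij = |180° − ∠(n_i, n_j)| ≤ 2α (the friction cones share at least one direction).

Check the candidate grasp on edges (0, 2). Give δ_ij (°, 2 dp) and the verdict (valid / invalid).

α = atan 0.7 = 34.99°;  2α = 69.98°
edge 0: e_0 = (-4.46, +0.01);  n_0 = (+0.0022, +1.0000)
edge 2: e_2 = (+3.77, -0.01);  n_2 = (-0.0027, -1.0000)
∠(n_0, n_2) = 179.98°
δ = |180° − 179.98°| = 0.02°
0.02° ≤ 2α = 69.98°  →  valid

δ = 0.02°, valid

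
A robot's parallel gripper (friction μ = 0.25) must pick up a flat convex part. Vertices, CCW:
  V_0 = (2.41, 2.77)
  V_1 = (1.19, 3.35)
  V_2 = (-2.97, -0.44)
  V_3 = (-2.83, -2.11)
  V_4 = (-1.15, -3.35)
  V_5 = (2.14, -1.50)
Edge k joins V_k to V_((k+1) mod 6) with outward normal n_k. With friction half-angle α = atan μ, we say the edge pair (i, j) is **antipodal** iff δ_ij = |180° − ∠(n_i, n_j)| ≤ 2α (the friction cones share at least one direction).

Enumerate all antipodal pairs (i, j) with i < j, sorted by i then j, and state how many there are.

α = atan 0.25 = 14.04°;  2α = 28.07°
n_0 = (+0.4294, +0.9031)
n_1 = (-0.6735, +0.7392)
n_2 = (-0.9965, -0.0835)
n_3 = (-0.5939, -0.8046)
n_4 = (+0.4901, -0.8716)
n_5 = (+0.9980, -0.0631)
  (0,1): δ = 112.24°  ·
  (0,2): δ = 59.78°  ·
  (0,3): δ = 11.00°  ✓
  (0,4): δ = 54.78°  ·
  (0,5): δ = 111.81°  ·
  (1,2): δ = 127.54°  ·
  (1,3): δ = 78.77°  ·
  (1,4): δ = 12.99°  ✓
  (1,5): δ = 44.05°  ·
  (2,3): δ = 131.22°  ·
  (2,4): δ = 65.44°  ·
  (2,5): δ = 8.41°  ✓
  (3,4): δ = 114.22°  ·
  (3,5): δ = 57.19°  ·
  (4,5): δ = 122.97°  ·
antipodal pairs: 3

count = 3; pairs: (0,3), (1,4), (2,5)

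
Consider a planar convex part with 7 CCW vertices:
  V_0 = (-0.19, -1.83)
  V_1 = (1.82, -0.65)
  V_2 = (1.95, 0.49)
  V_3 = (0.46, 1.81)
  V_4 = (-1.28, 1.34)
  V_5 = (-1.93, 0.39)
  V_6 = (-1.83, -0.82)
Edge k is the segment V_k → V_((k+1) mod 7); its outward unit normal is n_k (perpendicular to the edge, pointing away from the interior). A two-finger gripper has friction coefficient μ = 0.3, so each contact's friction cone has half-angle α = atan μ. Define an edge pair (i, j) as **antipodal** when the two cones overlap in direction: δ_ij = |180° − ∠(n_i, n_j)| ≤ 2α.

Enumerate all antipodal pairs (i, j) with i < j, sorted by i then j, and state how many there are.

count = 5; pairs: (0,3), (0,4), (1,4), (1,5), (2,6)

α = atan 0.3 = 16.70°;  2α = 33.40°
n_0 = (+0.5063, -0.8624)
n_1 = (+0.9936, -0.1133)
n_2 = (+0.6631, +0.7485)
n_3 = (-0.2608, +0.9654)
n_4 = (-0.8253, +0.5647)
n_5 = (-0.9966, -0.0824)
n_6 = (-0.5244, -0.8515)
  (0,1): δ = 126.92°  ·
  (0,2): δ = 71.95°  ·
  (0,3): δ = 15.30°  ✓
  (0,4): δ = 25.20°  ✓
  (0,5): δ = 64.31°  ·
  (0,6): δ = 117.96°  ·
  (1,2): δ = 125.03°  ·
  (1,3): δ = 68.38°  ·
  (1,4): δ = 27.87°  ✓
  (1,5): δ = 11.23°  ✓
  (1,6): δ = 64.88°  ·
  (2,3): δ = 123.35°  ·
  (2,4): δ = 82.84°  ·
  (2,5): δ = 43.74°  ·
  (2,6): δ = 9.91°  ✓
  (3,4): δ = 139.50°  ·
  (3,5): δ = 100.39°  ·
  (3,6): δ = 46.74°  ·
  (4,5): δ = 140.90°  ·
  (4,6): δ = 87.25°  ·
  (5,6): δ = 126.35°  ·
antipodal pairs: 5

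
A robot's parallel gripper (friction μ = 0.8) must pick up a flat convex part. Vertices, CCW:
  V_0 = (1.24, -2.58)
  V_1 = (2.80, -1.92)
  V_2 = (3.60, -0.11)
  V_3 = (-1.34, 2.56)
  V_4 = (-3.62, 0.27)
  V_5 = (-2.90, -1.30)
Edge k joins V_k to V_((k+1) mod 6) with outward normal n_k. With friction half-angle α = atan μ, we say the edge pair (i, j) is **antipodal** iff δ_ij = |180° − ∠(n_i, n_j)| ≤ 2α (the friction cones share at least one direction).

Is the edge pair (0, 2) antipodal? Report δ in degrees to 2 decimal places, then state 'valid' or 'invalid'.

δ = 51.32°, valid

α = atan 0.8 = 38.66°;  2α = 77.32°
edge 0: e_0 = (+1.56, +0.66);  n_0 = (+0.3896, -0.9210)
edge 2: e_2 = (-4.94, +2.67);  n_2 = (+0.4755, +0.8797)
∠(n_0, n_2) = 128.68°
δ = |180° − 128.68°| = 51.32°
51.32° ≤ 2α = 77.32°  →  valid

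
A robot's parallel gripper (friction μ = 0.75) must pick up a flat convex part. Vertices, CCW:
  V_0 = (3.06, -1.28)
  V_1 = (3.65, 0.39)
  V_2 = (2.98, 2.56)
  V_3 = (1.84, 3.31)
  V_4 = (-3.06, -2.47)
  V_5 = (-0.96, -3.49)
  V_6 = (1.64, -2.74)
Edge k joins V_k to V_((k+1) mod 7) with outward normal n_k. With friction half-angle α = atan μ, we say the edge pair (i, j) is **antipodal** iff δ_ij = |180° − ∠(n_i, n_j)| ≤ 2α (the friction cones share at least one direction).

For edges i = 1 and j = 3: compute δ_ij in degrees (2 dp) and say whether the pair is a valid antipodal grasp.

δ = 57.45°, valid

α = atan 0.75 = 36.87°;  2α = 73.74°
edge 1: e_1 = (-0.67, +2.17);  n_1 = (+0.9555, +0.2950)
edge 3: e_3 = (-4.90, -5.78);  n_3 = (-0.7628, +0.6467)
∠(n_1, n_3) = 122.55°
δ = |180° − 122.55°| = 57.45°
57.45° ≤ 2α = 73.74°  →  valid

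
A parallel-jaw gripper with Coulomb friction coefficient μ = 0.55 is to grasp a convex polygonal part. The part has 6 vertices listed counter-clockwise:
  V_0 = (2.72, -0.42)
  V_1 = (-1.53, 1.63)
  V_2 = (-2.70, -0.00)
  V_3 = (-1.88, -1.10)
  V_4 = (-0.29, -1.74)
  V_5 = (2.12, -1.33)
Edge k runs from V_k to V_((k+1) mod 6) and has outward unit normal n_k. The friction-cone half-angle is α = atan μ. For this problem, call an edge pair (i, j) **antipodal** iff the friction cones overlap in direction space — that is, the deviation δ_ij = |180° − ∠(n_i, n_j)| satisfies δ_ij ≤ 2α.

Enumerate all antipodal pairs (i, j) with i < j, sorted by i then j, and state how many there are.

α = atan 0.55 = 28.81°;  2α = 57.62°
n_0 = (+0.4345, +0.9007)
n_1 = (-0.8124, +0.5831)
n_2 = (-0.8017, -0.5977)
n_3 = (-0.3734, -0.9277)
n_4 = (+0.1677, -0.9858)
n_5 = (+0.8349, -0.5505)
  (0,1): δ = 99.92°  ·
  (0,2): δ = 27.55°  ✓
  (0,3): δ = 3.82°  ✓
  (0,4): δ = 35.41°  ✓
  (0,5): δ = 82.35°  ·
  (1,2): δ = 107.63°  ·
  (1,3): δ = 76.26°  ·
  (1,4): δ = 44.67°  ✓
  (1,5): δ = 2.27°  ✓
  (2,3): δ = 148.63°  ·
  (2,4): δ = 117.05°  ·
  (2,5): δ = 70.10°  ·
  (3,4): δ = 148.42°  ·
  (3,5): δ = 101.47°  ·
  (4,5): δ = 133.05°  ·
antipodal pairs: 5

count = 5; pairs: (0,2), (0,3), (0,4), (1,4), (1,5)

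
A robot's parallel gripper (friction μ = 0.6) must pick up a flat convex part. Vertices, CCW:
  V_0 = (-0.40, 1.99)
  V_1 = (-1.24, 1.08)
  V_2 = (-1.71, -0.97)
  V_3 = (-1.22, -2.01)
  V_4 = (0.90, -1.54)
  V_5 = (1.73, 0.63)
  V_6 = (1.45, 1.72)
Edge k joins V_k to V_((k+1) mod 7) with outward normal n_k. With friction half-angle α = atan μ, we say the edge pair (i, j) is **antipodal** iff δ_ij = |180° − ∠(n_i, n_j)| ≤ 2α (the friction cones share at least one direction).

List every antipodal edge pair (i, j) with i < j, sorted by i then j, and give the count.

count = 9; pairs: (0,3), (0,4), (0,5), (1,4), (1,5), (2,4), (2,5), (2,6), (3,6)

α = atan 0.6 = 30.96°;  2α = 61.93°
n_0 = (-0.7348, +0.6783)
n_1 = (-0.9747, +0.2235)
n_2 = (-0.9046, -0.4262)
n_3 = (+0.2164, -0.9763)
n_4 = (+0.9340, -0.3572)
n_5 = (+0.9686, +0.2488)
n_6 = (+0.1444, +0.9895)
  (0,1): δ = 150.20°  ·
  (0,2): δ = 112.06°  ·
  (0,3): δ = 34.79°  ✓
  (0,4): δ = 21.78°  ✓
  (0,5): δ = 57.12°  ✓
  (0,6): δ = 124.41°  ·
  (1,2): δ = 141.86°  ·
  (1,3): δ = 64.59°  ·
  (1,4): δ = 8.02°  ✓
  (1,5): δ = 27.32°  ✓
  (1,6): δ = 94.61°  ·
  (2,3): δ = 102.73°  ·
  (2,4): δ = 46.16°  ✓
  (2,5): δ = 10.82°  ✓
  (2,6): δ = 56.47°  ✓
  (3,4): δ = 123.43°  ·
  (3,5): δ = 88.09°  ·
  (3,6): δ = 20.80°  ✓
  (4,5): δ = 144.66°  ·
  (4,6): δ = 77.37°  ·
  (5,6): δ = 112.71°  ·
antipodal pairs: 9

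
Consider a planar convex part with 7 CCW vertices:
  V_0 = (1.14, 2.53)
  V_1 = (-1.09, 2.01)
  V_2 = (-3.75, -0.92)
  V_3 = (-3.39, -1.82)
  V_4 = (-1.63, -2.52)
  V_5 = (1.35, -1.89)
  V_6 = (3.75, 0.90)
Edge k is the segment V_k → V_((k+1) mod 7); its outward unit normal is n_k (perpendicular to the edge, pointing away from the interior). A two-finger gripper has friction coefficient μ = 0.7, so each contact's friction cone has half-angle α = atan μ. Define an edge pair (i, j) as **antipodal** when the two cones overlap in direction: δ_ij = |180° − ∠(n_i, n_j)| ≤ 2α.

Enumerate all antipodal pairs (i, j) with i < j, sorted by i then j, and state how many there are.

α = atan 0.7 = 34.99°;  2α = 69.98°
n_0 = (-0.2271, +0.9739)
n_1 = (-0.7404, +0.6722)
n_2 = (-0.9285, -0.3714)
n_3 = (-0.3696, -0.9292)
n_4 = (+0.2068, -0.9784)
n_5 = (+0.7581, -0.6521)
n_6 = (+0.5297, +0.8482)
  (0,1): δ = 145.36°  ·
  (0,2): δ = 81.32°  ·
  (0,3): δ = 34.81°  ✓
  (0,4): δ = 1.19°  ✓
  (0,5): δ = 36.17°  ✓
  (0,6): δ = 134.89°  ·
  (1,2): δ = 115.96°  ·
  (1,3): δ = 69.45°  ✓
  (1,4): δ = 35.83°  ✓
  (1,5): δ = 1.53°  ✓
  (1,6): δ = 100.25°  ·
  (2,3): δ = 133.49°  ·
  (2,4): δ = 99.86°  ·
  (2,5): δ = 62.50°  ✓
  (2,6): δ = 36.21°  ✓
  (3,4): δ = 146.37°  ·
  (3,5): δ = 109.01°  ·
  (3,6): δ = 10.30°  ✓
  (4,5): δ = 142.64°  ·
  (4,6): δ = 43.92°  ✓
  (5,6): δ = 81.28°  ·
antipodal pairs: 10

count = 10; pairs: (0,3), (0,4), (0,5), (1,3), (1,4), (1,5), (2,5), (2,6), (3,6), (4,6)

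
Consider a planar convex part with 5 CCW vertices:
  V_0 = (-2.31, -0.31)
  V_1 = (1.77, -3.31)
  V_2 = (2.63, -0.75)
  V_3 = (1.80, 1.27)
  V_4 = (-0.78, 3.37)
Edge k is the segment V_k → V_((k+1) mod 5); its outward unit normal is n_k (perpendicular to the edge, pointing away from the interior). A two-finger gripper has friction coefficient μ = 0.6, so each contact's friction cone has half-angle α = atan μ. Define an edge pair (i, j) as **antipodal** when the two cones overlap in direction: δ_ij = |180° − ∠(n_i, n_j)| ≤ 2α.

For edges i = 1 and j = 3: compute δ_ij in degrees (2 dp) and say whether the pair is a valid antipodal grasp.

δ = 110.57°, invalid

α = atan 0.6 = 30.96°;  2α = 61.93°
edge 1: e_1 = (+0.86, +2.56);  n_1 = (+0.9479, -0.3184)
edge 3: e_3 = (-2.58, +2.10);  n_3 = (+0.6313, +0.7756)
∠(n_1, n_3) = 69.43°
δ = |180° − 69.43°| = 110.57°
110.57° > 2α = 61.93°  →  invalid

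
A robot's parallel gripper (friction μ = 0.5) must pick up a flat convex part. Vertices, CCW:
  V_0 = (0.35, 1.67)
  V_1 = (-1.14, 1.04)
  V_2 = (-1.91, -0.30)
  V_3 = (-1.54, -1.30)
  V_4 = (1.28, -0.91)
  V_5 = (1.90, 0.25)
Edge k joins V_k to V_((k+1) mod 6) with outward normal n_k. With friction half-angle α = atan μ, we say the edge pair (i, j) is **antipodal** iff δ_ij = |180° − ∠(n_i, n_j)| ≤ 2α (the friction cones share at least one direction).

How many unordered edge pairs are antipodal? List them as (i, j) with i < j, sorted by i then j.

α = atan 0.5 = 26.57°;  2α = 53.13°
n_0 = (-0.3894, +0.9211)
n_1 = (-0.8670, +0.4982)
n_2 = (-0.9379, -0.3470)
n_3 = (+0.1370, -0.9906)
n_4 = (+0.8819, -0.4714)
n_5 = (+0.6755, +0.7374)
  (0,1): δ = 142.80°  ·
  (0,2): δ = 92.62°  ·
  (0,3): δ = 15.05°  ✓
  (0,4): δ = 38.96°  ✓
  (0,5): δ = 114.59°  ·
  (1,2): δ = 129.81°  ·
  (1,3): δ = 52.24°  ✓
  (1,4): δ = 1.76°  ✓
  (1,5): δ = 77.39°  ·
  (2,3): δ = 102.43°  ·
  (2,4): δ = 48.43°  ✓
  (2,5): δ = 27.20°  ✓
  (3,4): δ = 126.00°  ·
  (3,5): δ = 50.37°  ✓
  (4,5): δ = 104.37°  ·
antipodal pairs: 7

count = 7; pairs: (0,3), (0,4), (1,3), (1,4), (2,4), (2,5), (3,5)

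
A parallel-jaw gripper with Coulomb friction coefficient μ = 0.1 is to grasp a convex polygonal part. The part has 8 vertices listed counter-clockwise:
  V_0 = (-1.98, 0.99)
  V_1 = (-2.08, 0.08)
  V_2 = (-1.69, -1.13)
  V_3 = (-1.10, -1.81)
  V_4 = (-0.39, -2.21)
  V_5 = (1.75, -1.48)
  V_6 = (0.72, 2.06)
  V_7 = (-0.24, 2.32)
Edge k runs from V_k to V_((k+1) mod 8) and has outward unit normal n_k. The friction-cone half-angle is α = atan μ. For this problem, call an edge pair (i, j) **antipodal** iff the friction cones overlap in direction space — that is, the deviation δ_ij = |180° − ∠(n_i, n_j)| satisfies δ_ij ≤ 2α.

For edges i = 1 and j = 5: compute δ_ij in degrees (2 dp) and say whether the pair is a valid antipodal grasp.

δ = 1.64°, valid

α = atan 0.1 = 5.71°;  2α = 11.42°
edge 1: e_1 = (+0.39, -1.21);  n_1 = (-0.9518, -0.3068)
edge 5: e_5 = (-1.03, +3.54);  n_5 = (+0.9602, +0.2794)
∠(n_1, n_5) = 178.36°
δ = |180° − 178.36°| = 1.64°
1.64° ≤ 2α = 11.42°  →  valid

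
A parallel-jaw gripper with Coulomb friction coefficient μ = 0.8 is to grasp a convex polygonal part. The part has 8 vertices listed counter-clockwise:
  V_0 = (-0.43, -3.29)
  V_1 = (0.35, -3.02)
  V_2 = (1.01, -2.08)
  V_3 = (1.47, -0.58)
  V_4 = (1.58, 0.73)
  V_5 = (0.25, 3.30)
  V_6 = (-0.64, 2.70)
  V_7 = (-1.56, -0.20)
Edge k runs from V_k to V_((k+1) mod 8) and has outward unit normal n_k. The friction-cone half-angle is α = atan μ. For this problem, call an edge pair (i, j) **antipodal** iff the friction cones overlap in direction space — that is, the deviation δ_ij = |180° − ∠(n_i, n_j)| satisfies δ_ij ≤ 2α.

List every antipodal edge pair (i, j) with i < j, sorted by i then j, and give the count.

α = atan 0.8 = 38.66°;  2α = 77.32°
n_0 = (+0.3271, -0.9450)
n_1 = (+0.8184, -0.5746)
n_2 = (+0.9561, -0.2932)
n_3 = (+0.9965, -0.0837)
n_4 = (+0.8881, +0.4596)
n_5 = (-0.5590, +0.8292)
n_6 = (-0.9532, +0.3024)
n_7 = (-0.9392, -0.3435)
  (0,1): δ = 144.17°  ·
  (0,2): δ = 126.14°  ·
  (0,3): δ = 113.89°  ·
  (0,4): δ = 81.73°  ·
  (0,5): δ = 14.89°  ✓
  (0,6): δ = 53.31°  ✓
  (0,7): δ = 90.99°  ·
  (1,2): δ = 161.98°  ·
  (1,3): δ = 149.73°  ·
  (1,4): δ = 117.56°  ·
  (1,5): δ = 20.94°  ✓
  (1,6): δ = 17.47°  ✓
  (1,7): δ = 55.16°  ✓
  (2,3): δ = 167.75°  ·
  (2,4): δ = 135.59°  ·
  (2,5): δ = 38.96°  ✓
  (2,6): δ = 0.55°  ✓
  (2,7): δ = 37.14°  ✓
  (3,4): δ = 147.84°  ·
  (3,5): δ = 51.21°  ✓
  (3,6): δ = 12.80°  ✓
  (3,7): δ = 24.89°  ✓
  (4,5): δ = 83.38°  ·
  (4,6): δ = 44.96°  ✓
  (4,7): δ = 7.27°  ✓
  (5,6): δ = 141.59°  ·
  (5,7): δ = 103.90°  ·
  (6,7): δ = 142.31°  ·
antipodal pairs: 13

count = 13; pairs: (0,5), (0,6), (1,5), (1,6), (1,7), (2,5), (2,6), (2,7), (3,5), (3,6), (3,7), (4,6), (4,7)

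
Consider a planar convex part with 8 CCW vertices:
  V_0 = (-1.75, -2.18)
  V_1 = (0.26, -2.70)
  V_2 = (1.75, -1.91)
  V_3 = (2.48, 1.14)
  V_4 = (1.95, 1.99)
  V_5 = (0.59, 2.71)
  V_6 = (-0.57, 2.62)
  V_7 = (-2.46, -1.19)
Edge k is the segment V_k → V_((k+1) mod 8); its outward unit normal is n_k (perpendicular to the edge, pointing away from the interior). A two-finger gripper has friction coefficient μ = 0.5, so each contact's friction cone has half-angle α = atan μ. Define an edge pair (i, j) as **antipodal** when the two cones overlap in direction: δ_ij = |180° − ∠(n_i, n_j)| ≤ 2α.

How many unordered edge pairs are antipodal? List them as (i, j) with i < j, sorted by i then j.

count = 9; pairs: (0,3), (0,4), (0,5), (1,5), (1,6), (2,6), (2,7), (3,7), (4,7)

α = atan 0.5 = 26.57°;  2α = 53.13°
n_0 = (-0.2505, -0.9681)
n_1 = (+0.4684, -0.8835)
n_2 = (+0.9725, -0.2328)
n_3 = (+0.8486, +0.5291)
n_4 = (+0.4679, +0.8838)
n_5 = (-0.0774, +0.9970)
n_6 = (-0.8958, +0.4444)
n_7 = (-0.8126, -0.5828)
  (0,1): δ = 137.56°  ·
  (0,2): δ = 88.96°  ·
  (0,3): δ = 43.55°  ✓
  (0,4): δ = 13.39°  ✓
  (0,5): δ = 18.94°  ✓
  (0,6): δ = 78.12°  ·
  (0,7): δ = 140.15°  ·
  (1,2): δ = 131.39°  ·
  (1,3): δ = 85.99°  ·
  (1,4): δ = 55.83°  ·
  (1,5): δ = 23.50°  ✓
  (1,6): δ = 35.68°  ✓
  (1,7): δ = 97.71°  ·
  (2,3): δ = 134.60°  ·
  (2,4): δ = 104.44°  ·
  (2,5): δ = 72.10°  ·
  (2,6): δ = 12.92°  ✓
  (2,7): δ = 49.11°  ✓
  (3,4): δ = 149.84°  ·
  (3,5): δ = 117.51°  ·
  (3,6): δ = 58.33°  ·
  (3,7): δ = 3.70°  ✓
  (4,5): δ = 147.67°  ·
  (4,6): δ = 88.49°  ·
  (4,7): δ = 26.46°  ✓
  (5,6): δ = 120.82°  ·
  (5,7): δ = 58.79°  ·
  (6,7): δ = 117.97°  ·
antipodal pairs: 9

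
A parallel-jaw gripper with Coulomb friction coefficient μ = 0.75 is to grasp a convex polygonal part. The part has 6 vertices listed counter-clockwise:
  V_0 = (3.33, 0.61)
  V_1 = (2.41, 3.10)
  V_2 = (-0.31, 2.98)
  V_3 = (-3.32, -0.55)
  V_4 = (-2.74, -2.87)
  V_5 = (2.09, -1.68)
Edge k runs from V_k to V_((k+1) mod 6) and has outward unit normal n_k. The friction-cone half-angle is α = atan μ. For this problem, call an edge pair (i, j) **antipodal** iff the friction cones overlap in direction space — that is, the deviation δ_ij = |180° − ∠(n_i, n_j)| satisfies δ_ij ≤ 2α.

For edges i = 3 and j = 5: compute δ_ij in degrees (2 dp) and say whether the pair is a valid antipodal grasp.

δ = 42.47°, valid

α = atan 0.75 = 36.87°;  2α = 73.74°
edge 3: e_3 = (+0.58, -2.32);  n_3 = (-0.9701, -0.2425)
edge 5: e_5 = (+1.24, +2.29);  n_5 = (+0.8794, -0.4762)
∠(n_3, n_5) = 137.53°
δ = |180° − 137.53°| = 42.47°
42.47° ≤ 2α = 73.74°  →  valid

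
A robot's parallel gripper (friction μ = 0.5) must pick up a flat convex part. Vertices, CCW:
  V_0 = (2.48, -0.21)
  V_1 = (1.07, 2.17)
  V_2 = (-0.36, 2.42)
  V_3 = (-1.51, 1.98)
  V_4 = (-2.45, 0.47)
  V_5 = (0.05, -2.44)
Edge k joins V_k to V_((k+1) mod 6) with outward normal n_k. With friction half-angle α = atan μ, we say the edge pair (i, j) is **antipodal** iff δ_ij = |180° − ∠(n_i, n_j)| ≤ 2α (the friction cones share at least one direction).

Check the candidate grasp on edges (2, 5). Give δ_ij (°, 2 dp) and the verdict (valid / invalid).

α = atan 0.5 = 26.57°;  2α = 53.13°
edge 2: e_2 = (-1.15, -0.44);  n_2 = (-0.3573, +0.9340)
edge 5: e_5 = (+2.43, +2.23);  n_5 = (+0.6761, -0.7368)
∠(n_2, n_5) = 158.39°
δ = |180° − 158.39°| = 21.61°
21.61° ≤ 2α = 53.13°  →  valid

δ = 21.61°, valid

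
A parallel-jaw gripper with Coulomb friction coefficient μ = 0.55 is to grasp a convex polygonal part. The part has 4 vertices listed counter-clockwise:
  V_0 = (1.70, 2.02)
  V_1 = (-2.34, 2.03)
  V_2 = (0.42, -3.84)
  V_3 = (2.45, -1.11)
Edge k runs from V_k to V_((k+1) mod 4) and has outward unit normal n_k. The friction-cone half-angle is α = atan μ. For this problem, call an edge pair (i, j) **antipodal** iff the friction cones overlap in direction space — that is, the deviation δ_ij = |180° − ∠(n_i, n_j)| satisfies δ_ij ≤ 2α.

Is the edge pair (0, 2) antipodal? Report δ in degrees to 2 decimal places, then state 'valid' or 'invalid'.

δ = 53.51°, valid

α = atan 0.55 = 28.81°;  2α = 57.62°
edge 0: e_0 = (-4.04, +0.01);  n_0 = (+0.0025, +1.0000)
edge 2: e_2 = (+2.03, +2.73);  n_2 = (+0.8025, -0.5967)
∠(n_0, n_2) = 126.49°
δ = |180° − 126.49°| = 53.51°
53.51° ≤ 2α = 57.62°  →  valid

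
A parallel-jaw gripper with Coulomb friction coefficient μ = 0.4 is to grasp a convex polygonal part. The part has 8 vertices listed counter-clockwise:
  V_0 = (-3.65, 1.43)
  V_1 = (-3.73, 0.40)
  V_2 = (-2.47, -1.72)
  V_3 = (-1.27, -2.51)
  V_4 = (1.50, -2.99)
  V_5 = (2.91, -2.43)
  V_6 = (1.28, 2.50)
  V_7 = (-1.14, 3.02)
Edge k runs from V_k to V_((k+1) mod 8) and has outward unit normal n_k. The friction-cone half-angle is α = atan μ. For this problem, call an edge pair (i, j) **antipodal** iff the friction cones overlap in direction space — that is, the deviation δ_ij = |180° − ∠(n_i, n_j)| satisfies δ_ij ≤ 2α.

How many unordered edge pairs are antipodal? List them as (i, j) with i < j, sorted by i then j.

count = 8; pairs: (0,5), (1,5), (2,5), (2,6), (3,6), (3,7), (4,6), (4,7)

α = atan 0.4 = 21.80°;  2α = 43.60°
n_0 = (-0.9970, +0.0774)
n_1 = (-0.8596, -0.5109)
n_2 = (-0.5499, -0.8352)
n_3 = (-0.1707, -0.9853)
n_4 = (+0.3691, -0.9294)
n_5 = (+0.9495, +0.3139)
n_6 = (+0.2101, +0.9777)
n_7 = (-0.5351, +0.8448)
  (0,1): δ = 144.83°  ·
  (0,2): δ = 118.92°  ·
  (0,3): δ = 95.39°  ·
  (0,4): δ = 63.90°  ·
  (0,5): δ = 22.74°  ✓
  (0,6): δ = 82.31°  ·
  (0,7): δ = 126.79°  ·
  (1,2): δ = 154.08°  ·
  (1,3): δ = 130.56°  ·
  (1,4): δ = 99.06°  ·
  (1,5): δ = 12.43°  ✓
  (1,6): δ = 47.15°  ·
  (1,7): δ = 91.63°  ·
  (2,3): δ = 156.47°  ·
  (2,4): δ = 124.98°  ·
  (2,5): δ = 38.35°  ✓
  (2,6): δ = 21.23°  ✓
  (2,7): δ = 65.71°  ·
  (3,4): δ = 148.51°  ·
  (3,5): δ = 61.87°  ·
  (3,6): δ = 2.30°  ✓
  (3,7): δ = 42.18°  ✓
  (4,5): δ = 93.37°  ·
  (4,6): δ = 33.79°  ✓
  (4,7): δ = 10.69°  ✓
  (5,6): δ = 120.42°  ·
  (5,7): δ = 75.94°  ·
  (6,7): δ = 135.52°  ·
antipodal pairs: 8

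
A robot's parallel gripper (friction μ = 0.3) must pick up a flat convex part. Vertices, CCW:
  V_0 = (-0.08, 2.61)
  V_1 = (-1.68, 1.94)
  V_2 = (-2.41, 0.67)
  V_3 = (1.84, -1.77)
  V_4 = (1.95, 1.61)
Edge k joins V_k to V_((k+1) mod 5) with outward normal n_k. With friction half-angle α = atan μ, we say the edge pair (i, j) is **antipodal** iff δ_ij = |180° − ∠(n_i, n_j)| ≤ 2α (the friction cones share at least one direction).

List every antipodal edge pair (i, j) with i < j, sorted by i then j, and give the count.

α = atan 0.3 = 16.70°;  2α = 33.40°
n_0 = (-0.3863, +0.9224)
n_1 = (-0.8670, +0.4983)
n_2 = (-0.4979, -0.8672)
n_3 = (+0.9995, -0.0325)
n_4 = (+0.4419, +0.8971)
  (0,1): δ = 142.61°  ·
  (0,2): δ = 52.58°  ·
  (0,3): δ = 65.41°  ·
  (0,4): δ = 131.05°  ·
  (1,2): δ = 89.97°  ·
  (1,3): δ = 28.03°  ✓
  (1,4): δ = 93.67°  ·
  (2,3): δ = 62.00°  ·
  (2,4): δ = 3.64°  ✓
  (3,4): δ = 114.36°  ·
antipodal pairs: 2

count = 2; pairs: (1,3), (2,4)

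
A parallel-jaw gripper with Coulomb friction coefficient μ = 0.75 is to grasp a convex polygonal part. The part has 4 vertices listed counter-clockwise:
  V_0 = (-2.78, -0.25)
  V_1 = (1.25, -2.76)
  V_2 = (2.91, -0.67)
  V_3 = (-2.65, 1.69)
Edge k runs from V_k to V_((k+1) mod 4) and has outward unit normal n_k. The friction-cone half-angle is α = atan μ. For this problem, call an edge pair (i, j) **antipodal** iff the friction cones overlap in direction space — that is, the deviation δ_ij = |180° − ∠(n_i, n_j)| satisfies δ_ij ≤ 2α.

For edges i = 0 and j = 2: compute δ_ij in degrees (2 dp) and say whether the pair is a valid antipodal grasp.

δ = 8.92°, valid

α = atan 0.75 = 36.87°;  2α = 73.74°
edge 0: e_0 = (+4.03, -2.51);  n_0 = (-0.5287, -0.8488)
edge 2: e_2 = (-5.56, +2.36);  n_2 = (+0.3907, +0.9205)
∠(n_0, n_2) = 171.08°
δ = |180° − 171.08°| = 8.92°
8.92° ≤ 2α = 73.74°  →  valid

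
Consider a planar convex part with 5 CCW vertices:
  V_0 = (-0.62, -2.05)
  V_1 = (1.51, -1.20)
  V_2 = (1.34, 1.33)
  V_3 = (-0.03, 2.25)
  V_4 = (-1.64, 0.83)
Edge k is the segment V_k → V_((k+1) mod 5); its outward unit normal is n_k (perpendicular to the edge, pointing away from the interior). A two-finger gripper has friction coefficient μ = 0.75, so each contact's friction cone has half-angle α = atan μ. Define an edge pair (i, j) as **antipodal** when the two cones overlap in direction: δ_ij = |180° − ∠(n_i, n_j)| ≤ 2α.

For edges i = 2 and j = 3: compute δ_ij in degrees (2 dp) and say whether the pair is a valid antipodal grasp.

α = atan 0.75 = 36.87°;  2α = 73.74°
edge 2: e_2 = (-1.37, +0.92);  n_2 = (+0.5575, +0.8302)
edge 3: e_3 = (-1.61, -1.42);  n_3 = (-0.6615, +0.7500)
∠(n_2, n_3) = 75.29°
δ = |180° − 75.29°| = 104.71°
104.71° > 2α = 73.74°  →  invalid

δ = 104.71°, invalid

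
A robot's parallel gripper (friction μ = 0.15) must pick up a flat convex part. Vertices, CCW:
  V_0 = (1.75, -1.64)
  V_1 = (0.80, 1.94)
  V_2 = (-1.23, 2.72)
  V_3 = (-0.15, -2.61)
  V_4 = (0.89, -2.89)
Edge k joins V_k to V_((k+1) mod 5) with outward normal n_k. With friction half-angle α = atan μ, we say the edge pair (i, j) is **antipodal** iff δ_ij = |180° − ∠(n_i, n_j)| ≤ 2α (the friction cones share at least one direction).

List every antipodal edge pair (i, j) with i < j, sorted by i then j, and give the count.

count = 2; pairs: (0,2), (1,3)

α = atan 0.15 = 8.53°;  2α = 17.06°
n_0 = (+0.9665, +0.2565)
n_1 = (+0.3587, +0.9335)
n_2 = (-0.9801, -0.1986)
n_3 = (-0.2600, -0.9656)
n_4 = (+0.8238, -0.5668)
  (0,1): δ = 125.88°  ·
  (0,2): δ = 3.41°  ✓
  (0,3): δ = 60.07°  ·
  (0,4): δ = 130.61°  ·
  (1,2): δ = 57.53°  ·
  (1,3): δ = 5.95°  ✓
  (1,4): δ = 76.49°  ·
  (2,3): δ = 116.52°  ·
  (2,4): δ = 45.98°  ·
  (3,4): δ = 109.46°  ·
antipodal pairs: 2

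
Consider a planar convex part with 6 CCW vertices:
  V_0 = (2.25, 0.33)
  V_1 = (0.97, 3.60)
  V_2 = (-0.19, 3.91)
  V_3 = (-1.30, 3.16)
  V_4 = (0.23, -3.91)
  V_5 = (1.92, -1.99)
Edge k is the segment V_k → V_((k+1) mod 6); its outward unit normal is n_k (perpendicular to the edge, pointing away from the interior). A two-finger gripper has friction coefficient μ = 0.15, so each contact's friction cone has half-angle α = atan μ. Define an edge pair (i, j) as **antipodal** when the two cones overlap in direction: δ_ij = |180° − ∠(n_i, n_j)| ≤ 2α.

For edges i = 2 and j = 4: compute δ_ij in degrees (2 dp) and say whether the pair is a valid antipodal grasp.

δ = 14.60°, valid

α = atan 0.15 = 8.53°;  2α = 17.06°
edge 2: e_2 = (-1.11, -0.75);  n_2 = (-0.5599, +0.8286)
edge 4: e_4 = (+1.69, +1.92);  n_4 = (+0.7506, -0.6607)
∠(n_2, n_4) = 165.40°
δ = |180° − 165.40°| = 14.60°
14.60° ≤ 2α = 17.06°  →  valid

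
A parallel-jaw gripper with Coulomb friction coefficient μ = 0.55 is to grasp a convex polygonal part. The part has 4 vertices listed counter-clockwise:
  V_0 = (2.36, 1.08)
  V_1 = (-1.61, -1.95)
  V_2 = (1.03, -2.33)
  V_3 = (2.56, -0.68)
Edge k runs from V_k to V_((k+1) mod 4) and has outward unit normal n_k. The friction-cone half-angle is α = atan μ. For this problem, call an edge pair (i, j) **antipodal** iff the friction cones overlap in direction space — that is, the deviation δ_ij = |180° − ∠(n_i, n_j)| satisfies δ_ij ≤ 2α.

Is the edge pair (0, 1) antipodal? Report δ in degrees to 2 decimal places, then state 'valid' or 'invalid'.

δ = 45.54°, valid

α = atan 0.55 = 28.81°;  2α = 57.62°
edge 0: e_0 = (-3.97, -3.03);  n_0 = (-0.6067, +0.7949)
edge 1: e_1 = (+2.64, -0.38);  n_1 = (-0.1425, -0.9898)
∠(n_0, n_1) = 134.46°
δ = |180° − 134.46°| = 45.54°
45.54° ≤ 2α = 57.62°  →  valid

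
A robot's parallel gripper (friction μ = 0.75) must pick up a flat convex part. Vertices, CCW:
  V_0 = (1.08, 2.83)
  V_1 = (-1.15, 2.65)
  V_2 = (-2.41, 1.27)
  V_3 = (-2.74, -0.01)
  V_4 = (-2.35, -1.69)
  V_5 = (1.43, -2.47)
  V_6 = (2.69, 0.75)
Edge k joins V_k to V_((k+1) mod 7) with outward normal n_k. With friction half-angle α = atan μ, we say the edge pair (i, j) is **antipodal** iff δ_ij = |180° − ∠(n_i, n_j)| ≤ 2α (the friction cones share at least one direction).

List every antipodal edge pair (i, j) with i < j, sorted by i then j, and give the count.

count = 9; pairs: (0,4), (0,5), (1,4), (1,5), (2,5), (2,6), (3,5), (3,6), (4,6)

α = atan 0.75 = 36.87°;  2α = 73.74°
n_0 = (-0.0805, +0.9968)
n_1 = (-0.7385, +0.6743)
n_2 = (-0.9683, +0.2496)
n_3 = (-0.9741, -0.2261)
n_4 = (-0.2021, -0.9794)
n_5 = (+0.9312, -0.3644)
n_6 = (+0.7908, +0.6121)
  (0,1): δ = 137.01°  ·
  (0,2): δ = 109.07°  ·
  (0,3): δ = 81.55°  ·
  (0,4): δ = 16.27°  ✓
  (0,5): δ = 64.01°  ✓
  (0,6): δ = 123.13°  ·
  (1,2): δ = 152.06°  ·
  (1,3): δ = 124.53°  ·
  (1,4): δ = 59.26°  ✓
  (1,5): δ = 21.03°  ✓
  (1,6): δ = 80.14°  ·
  (2,3): δ = 152.47°  ·
  (2,4): δ = 87.20°  ·
  (2,5): δ = 6.91°  ✓
  (2,6): δ = 52.20°  ✓
  (3,4): δ = 114.73°  ·
  (3,5): δ = 34.44°  ✓
  (3,6): δ = 24.67°  ✓
  (4,5): δ = 99.71°  ·
  (4,6): δ = 40.60°  ✓
  (5,6): δ = 120.89°  ·
antipodal pairs: 9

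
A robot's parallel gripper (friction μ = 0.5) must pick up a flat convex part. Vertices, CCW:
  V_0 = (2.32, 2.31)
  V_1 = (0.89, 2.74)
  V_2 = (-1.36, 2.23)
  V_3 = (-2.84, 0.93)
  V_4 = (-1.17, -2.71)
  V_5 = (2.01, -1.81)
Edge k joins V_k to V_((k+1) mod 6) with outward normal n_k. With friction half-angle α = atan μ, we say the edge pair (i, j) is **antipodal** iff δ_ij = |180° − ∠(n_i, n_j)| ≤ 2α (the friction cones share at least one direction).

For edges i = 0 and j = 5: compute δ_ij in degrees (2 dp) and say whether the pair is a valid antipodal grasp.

δ = 102.43°, invalid

α = atan 0.5 = 26.57°;  2α = 53.13°
edge 0: e_0 = (-1.43, +0.43);  n_0 = (+0.2880, +0.9576)
edge 5: e_5 = (+0.31, +4.12);  n_5 = (+0.9972, -0.0750)
∠(n_0, n_5) = 77.57°
δ = |180° − 77.57°| = 102.43°
102.43° > 2α = 53.13°  →  invalid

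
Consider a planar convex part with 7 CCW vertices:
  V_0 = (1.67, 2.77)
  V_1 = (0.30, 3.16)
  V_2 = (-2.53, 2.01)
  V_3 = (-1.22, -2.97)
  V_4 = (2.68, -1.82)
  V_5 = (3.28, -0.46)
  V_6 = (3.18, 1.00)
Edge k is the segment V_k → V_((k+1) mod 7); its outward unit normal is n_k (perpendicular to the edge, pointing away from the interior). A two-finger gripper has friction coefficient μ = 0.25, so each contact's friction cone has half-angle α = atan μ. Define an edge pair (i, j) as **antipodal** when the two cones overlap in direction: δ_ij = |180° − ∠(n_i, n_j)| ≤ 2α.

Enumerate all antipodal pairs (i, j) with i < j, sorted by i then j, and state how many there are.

α = atan 0.25 = 14.04°;  2α = 28.07°
n_0 = (+0.2738, +0.9618)
n_1 = (-0.3765, +0.9264)
n_2 = (-0.9671, -0.2544)
n_3 = (+0.2828, -0.9592)
n_4 = (+0.9149, -0.4036)
n_5 = (+0.9977, +0.0683)
n_6 = (+0.7608, +0.6490)
  (0,1): δ = 141.99°  ·
  (0,2): δ = 59.37°  ·
  (0,3): δ = 32.32°  ·
  (0,4): δ = 82.08°  ·
  (0,5): δ = 109.81°  ·
  (0,6): δ = 146.36°  ·
  (1,2): δ = 97.38°  ·
  (1,3): δ = 5.69°  ✓
  (1,4): δ = 44.08°  ·
  (1,5): δ = 71.80°  ·
  (1,6): δ = 108.35°  ·
  (2,3): δ = 88.31°  ·
  (2,4): δ = 38.54°  ·
  (2,5): δ = 10.82°  ✓
  (2,6): δ = 25.73°  ✓
  (3,4): δ = 130.24°  ·
  (3,5): δ = 102.51°  ·
  (3,6): δ = 65.96°  ·
  (4,5): δ = 152.28°  ·
  (4,6): δ = 115.73°  ·
  (5,6): δ = 143.45°  ·
antipodal pairs: 3

count = 3; pairs: (1,3), (2,5), (2,6)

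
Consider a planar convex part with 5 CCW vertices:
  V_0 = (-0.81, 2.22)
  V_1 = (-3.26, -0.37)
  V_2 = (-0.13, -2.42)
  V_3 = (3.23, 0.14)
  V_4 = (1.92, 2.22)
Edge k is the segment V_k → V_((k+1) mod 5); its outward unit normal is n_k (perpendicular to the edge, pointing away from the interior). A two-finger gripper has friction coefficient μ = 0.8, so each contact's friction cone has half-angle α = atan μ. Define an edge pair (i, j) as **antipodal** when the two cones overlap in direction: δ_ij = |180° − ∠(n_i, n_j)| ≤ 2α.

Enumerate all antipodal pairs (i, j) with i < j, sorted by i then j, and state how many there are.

count = 5; pairs: (0,2), (0,3), (1,3), (1,4), (2,4)

α = atan 0.8 = 38.66°;  2α = 77.32°
n_0 = (-0.7265, +0.6872)
n_1 = (-0.5479, -0.8365)
n_2 = (+0.6060, -0.7954)
n_3 = (+0.8462, +0.5329)
n_4 = (+0.0000, +1.0000)
  (0,1): δ = 79.81°  ·
  (0,2): δ = 9.29°  ✓
  (0,3): δ = 75.61°  ✓
  (0,4): δ = 133.41°  ·
  (1,2): δ = 109.47°  ·
  (1,3): δ = 24.57°  ✓
  (1,4): δ = 33.22°  ✓
  (2,3): δ = 95.10°  ·
  (2,4): δ = 37.30°  ✓
  (3,4): δ = 122.20°  ·
antipodal pairs: 5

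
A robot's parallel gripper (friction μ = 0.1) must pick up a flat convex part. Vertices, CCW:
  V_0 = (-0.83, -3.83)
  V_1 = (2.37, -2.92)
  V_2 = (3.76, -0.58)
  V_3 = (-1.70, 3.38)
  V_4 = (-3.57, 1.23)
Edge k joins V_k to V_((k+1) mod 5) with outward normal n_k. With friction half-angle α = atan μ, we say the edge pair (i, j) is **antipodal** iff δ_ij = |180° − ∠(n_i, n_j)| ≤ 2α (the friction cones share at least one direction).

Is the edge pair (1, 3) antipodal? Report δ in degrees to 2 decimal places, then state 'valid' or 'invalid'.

α = atan 0.1 = 5.71°;  2α = 11.42°
edge 1: e_1 = (+1.39, +2.34);  n_1 = (+0.8598, -0.5107)
edge 3: e_3 = (-1.87, -2.15);  n_3 = (-0.7545, +0.6563)
∠(n_1, n_3) = 169.70°
δ = |180° − 169.70°| = 10.30°
10.30° ≤ 2α = 11.42°  →  valid

δ = 10.30°, valid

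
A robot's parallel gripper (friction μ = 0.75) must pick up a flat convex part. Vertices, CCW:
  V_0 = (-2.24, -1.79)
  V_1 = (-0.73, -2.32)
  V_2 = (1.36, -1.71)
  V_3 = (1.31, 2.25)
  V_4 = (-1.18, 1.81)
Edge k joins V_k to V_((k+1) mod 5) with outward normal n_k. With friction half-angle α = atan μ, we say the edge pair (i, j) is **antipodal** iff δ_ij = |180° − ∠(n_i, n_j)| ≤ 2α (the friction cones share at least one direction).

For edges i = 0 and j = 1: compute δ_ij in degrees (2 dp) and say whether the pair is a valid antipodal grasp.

α = atan 0.75 = 36.87°;  2α = 73.74°
edge 0: e_0 = (+1.51, -0.53);  n_0 = (-0.3312, -0.9436)
edge 1: e_1 = (+2.09, +0.61);  n_1 = (+0.2802, -0.9599)
∠(n_0, n_1) = 35.61°
δ = |180° − 35.61°| = 144.39°
144.39° > 2α = 73.74°  →  invalid

δ = 144.39°, invalid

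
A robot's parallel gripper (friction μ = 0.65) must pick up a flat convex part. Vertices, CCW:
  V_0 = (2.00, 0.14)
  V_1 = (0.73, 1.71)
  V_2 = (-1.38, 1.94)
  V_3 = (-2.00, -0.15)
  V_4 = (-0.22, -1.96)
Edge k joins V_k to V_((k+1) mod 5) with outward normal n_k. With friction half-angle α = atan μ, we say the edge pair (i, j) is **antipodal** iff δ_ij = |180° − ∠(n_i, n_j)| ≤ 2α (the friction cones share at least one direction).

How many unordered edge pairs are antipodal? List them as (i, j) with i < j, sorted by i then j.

count = 5; pairs: (0,2), (0,3), (1,3), (1,4), (2,4)

α = atan 0.65 = 33.02°;  2α = 66.05°
n_0 = (+0.7775, +0.6289)
n_1 = (+0.1084, +0.9941)
n_2 = (-0.9587, +0.2844)
n_3 = (-0.7130, -0.7012)
n_4 = (+0.6872, -0.7265)
  (0,1): δ = 135.19°  ·
  (0,2): δ = 55.49°  ✓
  (0,3): δ = 5.55°  ✓
  (0,4): δ = 94.44°  ·
  (1,2): δ = 100.30°  ·
  (1,3): δ = 39.26°  ✓
  (1,4): δ = 49.63°  ✓
  (2,3): δ = 118.96°  ·
  (2,4): δ = 30.07°  ✓
  (3,4): δ = 91.11°  ·
antipodal pairs: 5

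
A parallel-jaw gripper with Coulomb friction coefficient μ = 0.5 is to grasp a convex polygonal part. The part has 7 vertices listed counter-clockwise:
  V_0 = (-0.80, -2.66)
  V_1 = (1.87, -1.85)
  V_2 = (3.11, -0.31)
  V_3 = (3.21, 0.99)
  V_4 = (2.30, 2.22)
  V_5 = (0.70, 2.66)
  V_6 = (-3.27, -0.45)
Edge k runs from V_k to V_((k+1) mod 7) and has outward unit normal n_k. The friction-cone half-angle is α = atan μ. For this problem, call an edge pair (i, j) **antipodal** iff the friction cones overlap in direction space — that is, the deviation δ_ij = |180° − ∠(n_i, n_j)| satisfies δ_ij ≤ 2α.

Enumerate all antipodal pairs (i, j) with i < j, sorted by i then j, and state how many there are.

count = 7; pairs: (0,4), (0,5), (1,5), (2,5), (2,6), (3,6), (4,6)

α = atan 0.5 = 26.57°;  2α = 53.13°
n_0 = (+0.2903, -0.9569)
n_1 = (+0.7789, -0.6272)
n_2 = (+0.9971, -0.0767)
n_3 = (+0.8039, +0.5948)
n_4 = (+0.2652, +0.9642)
n_5 = (-0.6167, +0.7872)
n_6 = (-0.6668, -0.7452)
  (0,1): δ = 145.72°  ·
  (0,2): δ = 111.27°  ·
  (0,3): δ = 70.38°  ·
  (0,4): δ = 32.25°  ✓
  (0,5): δ = 21.20°  ✓
  (0,6): δ = 121.30°  ·
  (1,2): δ = 145.56°  ·
  (1,3): δ = 104.66°  ·
  (1,4): δ = 66.54°  ·
  (1,5): δ = 13.08°  ✓
  (1,6): δ = 87.02°  ·
  (2,3): δ = 139.11°  ·
  (2,4): δ = 100.98°  ·
  (2,5): δ = 47.53°  ✓
  (2,6): δ = 52.58°  ✓
  (3,4): δ = 141.87°  ·
  (3,5): δ = 88.42°  ·
  (3,6): δ = 11.68°  ✓
  (4,5): δ = 126.55°  ·
  (4,6): δ = 26.44°  ✓
  (5,6): δ = 79.89°  ·
antipodal pairs: 7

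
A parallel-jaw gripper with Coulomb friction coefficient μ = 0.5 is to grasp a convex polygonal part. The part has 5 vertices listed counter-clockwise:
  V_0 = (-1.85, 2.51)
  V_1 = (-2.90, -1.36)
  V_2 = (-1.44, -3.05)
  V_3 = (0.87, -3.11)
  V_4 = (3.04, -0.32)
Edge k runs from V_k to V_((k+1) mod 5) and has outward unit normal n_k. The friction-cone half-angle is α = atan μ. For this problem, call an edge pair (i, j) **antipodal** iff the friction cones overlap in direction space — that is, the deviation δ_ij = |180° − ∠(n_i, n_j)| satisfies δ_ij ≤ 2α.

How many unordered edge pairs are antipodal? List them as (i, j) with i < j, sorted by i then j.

α = atan 0.5 = 26.57°;  2α = 53.13°
n_0 = (-0.9651, +0.2619)
n_1 = (-0.7567, -0.6537)
n_2 = (-0.0260, -0.9997)
n_3 = (+0.7894, -0.6139)
n_4 = (+0.5009, +0.8655)
  (0,1): δ = 124.00°  ·
  (0,2): δ = 76.31°  ·
  (0,3): δ = 22.70°  ✓
  (0,4): δ = 75.12°  ·
  (1,2): δ = 132.31°  ·
  (1,3): δ = 78.70°  ·
  (1,4): δ = 19.12°  ✓
  (2,3): δ = 126.39°  ·
  (2,4): δ = 28.57°  ✓
  (3,4): δ = 82.18°  ·
antipodal pairs: 3

count = 3; pairs: (0,3), (1,4), (2,4)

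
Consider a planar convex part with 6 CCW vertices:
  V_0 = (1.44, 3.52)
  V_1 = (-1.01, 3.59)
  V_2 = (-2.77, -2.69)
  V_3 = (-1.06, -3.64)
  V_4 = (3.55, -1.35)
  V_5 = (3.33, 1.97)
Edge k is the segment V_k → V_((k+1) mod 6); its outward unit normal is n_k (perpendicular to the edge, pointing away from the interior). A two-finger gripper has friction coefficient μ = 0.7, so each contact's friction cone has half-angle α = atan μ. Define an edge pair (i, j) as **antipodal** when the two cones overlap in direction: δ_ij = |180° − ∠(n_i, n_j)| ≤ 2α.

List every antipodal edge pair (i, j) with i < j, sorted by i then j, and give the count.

α = atan 0.7 = 34.99°;  2α = 69.98°
n_0 = (+0.0286, +0.9996)
n_1 = (-0.9629, +0.2699)
n_2 = (-0.4856, -0.8742)
n_3 = (+0.4449, -0.8956)
n_4 = (+0.9978, +0.0661)
n_5 = (+0.6341, +0.7732)
  (0,1): δ = 104.02°  ·
  (0,2): δ = 27.42°  ✓
  (0,3): δ = 28.05°  ✓
  (0,4): δ = 95.43°  ·
  (0,5): δ = 142.28°  ·
  (1,2): δ = 103.40°  ·
  (1,3): δ = 47.93°  ✓
  (1,4): δ = 19.45°  ✓
  (1,5): δ = 66.30°  ✓
  (2,3): δ = 124.53°  ·
  (2,4): δ = 57.15°  ✓
  (2,5): δ = 10.30°  ✓
  (3,4): δ = 112.62°  ·
  (3,5): δ = 65.77°  ✓
  (4,5): δ = 133.15°  ·
antipodal pairs: 8

count = 8; pairs: (0,2), (0,3), (1,3), (1,4), (1,5), (2,4), (2,5), (3,5)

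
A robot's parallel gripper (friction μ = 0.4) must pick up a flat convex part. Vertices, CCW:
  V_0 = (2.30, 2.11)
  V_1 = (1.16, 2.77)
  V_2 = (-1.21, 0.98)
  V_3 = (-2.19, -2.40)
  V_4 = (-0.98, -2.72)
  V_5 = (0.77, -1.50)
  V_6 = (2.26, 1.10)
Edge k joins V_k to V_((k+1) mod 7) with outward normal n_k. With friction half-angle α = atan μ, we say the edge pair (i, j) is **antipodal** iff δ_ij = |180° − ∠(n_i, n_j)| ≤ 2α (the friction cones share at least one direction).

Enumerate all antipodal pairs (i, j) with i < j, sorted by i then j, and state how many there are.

count = 6; pairs: (0,3), (1,4), (1,5), (2,4), (2,5), (2,6)

α = atan 0.4 = 21.80°;  2α = 43.60°
n_0 = (+0.5010, +0.8654)
n_1 = (-0.6027, +0.7980)
n_2 = (-0.9604, +0.2785)
n_3 = (-0.2557, -0.9668)
n_4 = (+0.5719, -0.8203)
n_5 = (+0.8676, -0.4972)
n_6 = (+0.9992, -0.0396)
  (0,1): δ = 112.87°  ·
  (0,2): δ = 76.10°  ·
  (0,3): δ = 15.26°  ✓
  (0,4): δ = 64.95°  ·
  (0,5): δ = 90.25°  ·
  (0,6): δ = 117.80°  ·
  (1,2): δ = 143.23°  ·
  (1,3): δ = 51.88°  ·
  (1,4): δ = 2.18°  ✓
  (1,5): δ = 23.12°  ✓
  (1,6): δ = 50.67°  ·
  (2,3): δ = 88.64°  ·
  (2,4): δ = 38.95°  ✓
  (2,5): δ = 13.65°  ✓
  (2,6): δ = 13.90°  ✓
  (3,4): δ = 130.30°  ·
  (3,5): δ = 105.00°  ·
  (3,6): δ = 77.45°  ·
  (4,5): δ = 154.70°  ·
  (4,6): δ = 127.15°  ·
  (5,6): δ = 152.45°  ·
antipodal pairs: 6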